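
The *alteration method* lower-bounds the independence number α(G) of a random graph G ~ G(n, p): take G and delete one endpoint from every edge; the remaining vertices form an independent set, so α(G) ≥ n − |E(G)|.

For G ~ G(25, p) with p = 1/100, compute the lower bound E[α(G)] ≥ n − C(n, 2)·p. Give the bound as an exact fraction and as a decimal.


E[|E(G)|] = C(25, 2)·p = 300 · (1/100) = 3.
E[α(G)] ≥ n − E[|E(G)|] = 25 − 3 = 22.
Numerically: ≈ 22.000.
(This is only a lower bound; the true E[α(G)] may be larger.)

E[α(G)] ≥ 22 ≈ 22.000.


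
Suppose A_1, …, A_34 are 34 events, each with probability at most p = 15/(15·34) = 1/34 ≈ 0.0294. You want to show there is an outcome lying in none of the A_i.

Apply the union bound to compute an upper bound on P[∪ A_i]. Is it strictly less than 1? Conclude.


Union bound: P[∪_{i=1}^{34} A_i] ≤ Σ_i P[A_i] ≤ 34·p = 34·(1/34) = 1.
Numerically: 1 ≈ 1.0000.
Is 1 < 1? NO.
Since the bound 1 is ≥ 1, the union bound is uninformative here; it does NOT by itself certify existence.

34·p = 1 ≈ 1.0000; existence NOT certified by the union bound.


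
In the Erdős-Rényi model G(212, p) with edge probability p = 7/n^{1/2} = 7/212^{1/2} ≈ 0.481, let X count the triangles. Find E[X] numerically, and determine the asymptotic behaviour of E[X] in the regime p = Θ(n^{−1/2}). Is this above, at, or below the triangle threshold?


Number of potential triangles: C(212, 3) = 1565620.
Each occurs with probability p³ ≈ (0.481)³ ≈ 1.11120e-01.
By linearity: E[X] = C(212, 3)·p³ ≈ 1565620 · 1.11120e-01 ≈ 173970.932.
Since α = 1/2 < 1, p = c/n^{1/2} ≫ 1/n is above the triangle threshold p ~ 1/n. Asymptotically E[X] ~ (c³/6)·n^{3(1−α)} = (7³/6)·n^{1.5} → ∞; triangles are abundant w.h.p.

E[X] ≈ 173970.932; in regime p = Θ(1/n^{1/2}) E[X] diverges (above the triangle threshold p ~ 1/n).


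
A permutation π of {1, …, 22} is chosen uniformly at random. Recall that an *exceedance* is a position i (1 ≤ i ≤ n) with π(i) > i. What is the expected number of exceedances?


Write X = Σ_{i=1}^{22} X_i, where X_i = 1_{π(i) > i}.
For each fixed i, π(i) is uniform over {1, …, 22} (marginal of a uniform permutation), so P[π(i) > i] = (n − i)/n. Summing: Σ_{i=1}^{22} (n − i)/n = (0 + 1 + … + 21)/22 = 22(22 − 1)/(2·22) = (22 − 1)/2.
Hence E[X] = Σ_{i=1}^{22} (22 − i)/22 = 21/2 ≈ 10.5000.

E[X] = 21/2 = 10.5000.


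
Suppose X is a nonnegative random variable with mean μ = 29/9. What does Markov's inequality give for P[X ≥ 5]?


μ = E[X] = 29/9, a = 5.
Markov: P[X ≥ 5] ≤ μ/a = (29/9)/5 = 29/45.
Numerically: ≈ 0.64444.
(Since a = 5 > μ = 3.22222, the bound 29/45 is < 1 and informative.)

P[X ≥ 5] ≤ 29/45 ≈ 0.64444.


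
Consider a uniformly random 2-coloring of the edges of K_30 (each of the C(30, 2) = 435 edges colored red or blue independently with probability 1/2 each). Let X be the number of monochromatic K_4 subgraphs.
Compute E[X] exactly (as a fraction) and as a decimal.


Let X = Σ_S X_S over the C(30, 4) = 27405 subsets S of size 4, where X_S = 1 if the K_4 on S is monochromatic.
For a fixed S, the K_4 on S has C(4, 2) = 6 edges. P[all 6 edges red] = (1/2)^6, and likewise for blue, so P[monochromatic] = 2·(1/2)^6 = 2^{1 − 6} = 1/32.
By linearity: E[X] = C(30, 4) · 2^{1 − 6} = 27405 · 1/32 = 27405/32.
Numerically: E[X] ≈ 856.40625.

E[X] = C(30,4)·2^(1−C(4,2)) = 27405/32 ≈ 856.40625.


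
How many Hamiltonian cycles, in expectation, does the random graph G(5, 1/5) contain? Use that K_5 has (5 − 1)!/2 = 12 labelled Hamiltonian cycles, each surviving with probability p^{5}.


K_5 has (5 − 1)!/2 = 12 labelled Hamiltonian cycles.
For each such Hamiltonian cycle H, let X_H = 1 if all 5 edges of H are present in G. Then P[X_H = 1] = p^{5} = (1/5)^{5} = 1/3125.
By linearity: E[X] = Σ_H E[X_H] = 12 · p^{5} = 12 · 1/3125 = 12/3125.
Numerically: E[X] ≈ 0.00384.

E[X] = 12 · (1/5)^{5} = 12/3125 ≈ 0.00384.


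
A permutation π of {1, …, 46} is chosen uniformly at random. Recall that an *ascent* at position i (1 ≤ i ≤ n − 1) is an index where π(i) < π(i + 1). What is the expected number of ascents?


Write X = Σ X_I over i = 1, …, 45, with X_I the indicator of one ascent.
There are 45 indicators.
For each fixed i, the pair (π(i), π(i+1)) is a uniformly random ordered pair of distinct values from {1, …, 46}; by symmetry P[π(i) < π(i+1)] = 1/2.
By linearity: E[X] = 45 · (1/2) = (46 − 1) · (1/2) = 45/2 ≈ 22.500000.

E[X] = 45/2 = 22.500000.


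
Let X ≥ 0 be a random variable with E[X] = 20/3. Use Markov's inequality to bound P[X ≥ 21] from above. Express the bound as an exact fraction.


μ = E[X] = 20/3, a = 21.
Markov: P[X ≥ 21] ≤ μ/a = (20/3)/21 = 20/63.
Numerically: ≈ 0.317460.
(Since a = 21 > μ = 6.666667, the bound 20/63 is < 1 and informative.)

P[X ≥ 21] ≤ 20/63 ≈ 0.317460.


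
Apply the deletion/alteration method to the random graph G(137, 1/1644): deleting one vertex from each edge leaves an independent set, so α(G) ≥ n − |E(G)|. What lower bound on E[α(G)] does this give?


E[|E(G)|] = C(137, 2)·p = 9316 · (1/1644) = 17/3.
E[α(G)] ≥ n − E[|E(G)|] = 137 − 17/3 = 394/3.
Numerically: ≈ 131.333.
(This is only a lower bound; the true E[α(G)] may be larger.)

E[α(G)] ≥ 394/3 ≈ 131.333.


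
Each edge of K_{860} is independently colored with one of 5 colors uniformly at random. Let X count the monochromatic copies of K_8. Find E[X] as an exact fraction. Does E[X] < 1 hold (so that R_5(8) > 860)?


E[X] = C(860, 8) · 5^{1 − 28} = 7182671140665308145 · 5^{−27} = 7182671140665308145/7450580596923828125.
As a reduced fraction: E[X] = 1436534228133061629/1490116119384765625 ≈ 0.964.
Is E[X] < 1? YES.
Since E[X] < 1, there exists a 5-coloring of K_{860} with no monochromatic K_8; hence R_5(8) > 860.

E[X] = 1436534228133061629/1490116119384765625 ≈ 0.964; E[X] < 1, so R_5(8) > 860.


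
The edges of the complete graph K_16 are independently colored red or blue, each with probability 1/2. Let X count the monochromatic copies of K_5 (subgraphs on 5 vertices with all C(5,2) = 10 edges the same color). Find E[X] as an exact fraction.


Let X = Σ_S X_S over the C(16, 5) = 4368 subsets S of size 5, where X_S = 1 if the K_5 on S is monochromatic.
For a fixed S, the K_5 on S has C(5, 2) = 10 edges. P[all 10 edges red] = (1/2)^10, and likewise for blue, so P[monochromatic] = 2·(1/2)^10 = 2^{1 − 10} = 1/512.
By linearity: E[X] = C(16, 5) · 2^{1 − 10} = 4368 · 1/512 = 273/32.
Numerically: E[X] ≈ 8.53125.

E[X] = C(16,5)·2^(1−C(5,2)) = 273/32 ≈ 8.53125.


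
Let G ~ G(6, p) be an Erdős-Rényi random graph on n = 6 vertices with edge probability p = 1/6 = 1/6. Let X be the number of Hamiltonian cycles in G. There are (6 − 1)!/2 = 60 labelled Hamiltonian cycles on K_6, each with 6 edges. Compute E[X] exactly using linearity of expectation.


K_6 has (6 − 1)!/2 = 60 labelled Hamiltonian cycles.
For each such Hamiltonian cycle H, let X_H = 1 if all 6 edges of H are present in G. Then P[X_H = 1] = p^{6} = (1/6)^{6} = 1/46656.
By linearity: E[X] = Σ_H E[X_H] = 60 · p^{6} = 60 · 1/46656 = 5/3888.
Numerically: E[X] ≈ 0.001286.

E[X] = 60 · (1/6)^{6} = 5/3888 ≈ 0.001286.


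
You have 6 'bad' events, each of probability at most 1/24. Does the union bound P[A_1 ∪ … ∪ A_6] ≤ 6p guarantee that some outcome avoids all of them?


Union bound: P[∪_{i=1}^{6} A_i] ≤ Σ_i P[A_i] ≤ 6·p = 6·(1/24) = 1/4.
Numerically: 1/4 ≈ 0.2500000.
Is 1/4 < 1? YES.
Since P[∪ A_i] ≤ 1/4 < 1, the complement has P[∩ A_i^c] ≥ 1 − 1/4 = 3/4 > 0, so some outcome avoids every A_i.

6·p = 1/4 ≈ 0.2500000; existence CERTIFIED by the union bound.


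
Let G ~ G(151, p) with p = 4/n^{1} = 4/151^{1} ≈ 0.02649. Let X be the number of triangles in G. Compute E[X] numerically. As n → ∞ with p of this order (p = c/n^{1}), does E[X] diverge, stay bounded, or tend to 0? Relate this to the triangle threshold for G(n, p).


Number of potential triangles: C(151, 3) = 562475.
Each occurs with probability p³ ≈ (0.02649)³ ≈ 1.8588705e-05.
By linearity: E[X] = C(151, 3)·p³ ≈ 562475 · 1.8588705e-05 ≈ 10.45568.
Here α = 1, so p = 4/n is exactly at the triangle threshold p ~ 1/n. Asymptotically E[X] → c³/6 = 4³/6 = 32/3 ≈ 10.66667, a bounded constant. In this regime the triangle count is asymptotically Poisson(c³/6).

E[X] ≈ 10.45568; in regime p = Θ(1/n^{1}) E[X] stays bounded (at the triangle threshold p ~ 1/n).


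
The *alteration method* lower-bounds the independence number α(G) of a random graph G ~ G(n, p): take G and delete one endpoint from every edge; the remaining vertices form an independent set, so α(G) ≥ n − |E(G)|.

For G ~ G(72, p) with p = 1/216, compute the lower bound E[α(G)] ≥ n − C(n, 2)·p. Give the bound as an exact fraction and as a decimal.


E[|E(G)|] = C(72, 2)·p = 2556 · (1/216) = 71/6.
E[α(G)] ≥ n − E[|E(G)|] = 72 − 71/6 = 361/6.
Numerically: ≈ 60.167.
(This is only a lower bound; the true E[α(G)] may be larger.)

E[α(G)] ≥ 361/6 ≈ 60.167.


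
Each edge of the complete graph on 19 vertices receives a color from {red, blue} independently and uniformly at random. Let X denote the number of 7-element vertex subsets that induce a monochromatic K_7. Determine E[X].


Let X = Σ_S X_S over the C(19, 7) = 50388 subsets S of size 7, where X_S = 1 if the K_7 on S is monochromatic.
For a fixed S, the K_7 on S has C(7, 2) = 21 edges. P[all 21 edges red] = (1/2)^21, and likewise for blue, so P[monochromatic] = 2·(1/2)^21 = 2^{1 − 21} = 1/1048576.
By linearity of expectation: E[X] = C(19, 7) · 2^{1 − 21} = 50388 · 1/1048576 = 12597/262144.
Numerically: E[X] ≈ 0.0481.

E[X] = C(19,7)·2^(1−C(7,2)) = 12597/262144 ≈ 0.0481.


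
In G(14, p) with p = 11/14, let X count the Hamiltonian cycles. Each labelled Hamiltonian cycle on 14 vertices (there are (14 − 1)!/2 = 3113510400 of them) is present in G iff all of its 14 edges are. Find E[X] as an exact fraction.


K_14 has (14 − 1)!/2 = 3113510400 labelled Hamiltonian cycles.
For each such Hamiltonian cycle H, let X_H = 1 if all 14 edges of H are present in G. Then P[X_H = 1] = p^{14} = (11/14)^{14} = 379749833583241/11112006825558016.
By linearity: E[X] = Σ_H E[X_H] = 3113510400 · p^{14} = 3113510400 · 379749833583241/11112006825558016 = 329898174179601037725/3100448333024.
Numerically: E[X] ≈ 1.06403e+08.

E[X] = 3113510400 · (11/14)^{14} = 329898174179601037725/3100448333024 ≈ 1.06403e+08.


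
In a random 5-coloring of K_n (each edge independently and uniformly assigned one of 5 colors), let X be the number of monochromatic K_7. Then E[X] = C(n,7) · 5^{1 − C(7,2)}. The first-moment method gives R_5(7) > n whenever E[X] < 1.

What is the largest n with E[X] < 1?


We need C(n, 7) · 5^{1 − 21} < 1, i.e. C(n, 7) < 5^{21 − 1} = 95367431640625.
Check values of n near the boundary:
  n = 333: C(333, 7) = 84549532139028; 84549532139028 < 95367431640625? YES
  n = 334: C(334, 7) = 86359460961576; 86359460961576 < 95367431640625? YES
  n = 335: C(335, 7) = 88202498238195; 88202498238195 < 95367431640625? YES
  n = 336: C(336, 7) = 90079147136880; 90079147136880 < 95367431640625? YES
  n = 337: C(337, 7) = 91989916924632; 91989916924632 < 95367431640625? YES
  n = 338: C(338, 7) = 93935323022736; 93935323022736 < 95367431640625? YES
  n = 339: C(339, 7) = 95915887062372; 95915887062372 < 95367431640625? NO
  n = 340: C(340, 7) = 97932136940560; 97932136940560 < 95367431640625? NO
The largest n with C(n, 7) < 95367431640625 is n = 338 (where E[X] = 93935323022736/95367431640625 ≈ 0.98498). Hence R_5(7) > 338, i.e. R_5(7) ≥ 339.

Largest n = 338; hence R_5(7) > 338.


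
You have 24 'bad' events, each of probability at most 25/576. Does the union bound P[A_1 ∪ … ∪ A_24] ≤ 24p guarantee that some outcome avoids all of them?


Union bound: P[∪_{i=1}^{24} A_i] ≤ Σ_i P[A_i] ≤ 24·p = 24·(25/576) = 25/24.
Numerically: 25/24 ≈ 1.041667.
Is 25/24 < 1? NO.
Since the bound 25/24 is ≥ 1, the union bound is uninformative here; it does NOT by itself certify existence.

24·p = 25/24 ≈ 1.041667; existence NOT certified by the union bound.


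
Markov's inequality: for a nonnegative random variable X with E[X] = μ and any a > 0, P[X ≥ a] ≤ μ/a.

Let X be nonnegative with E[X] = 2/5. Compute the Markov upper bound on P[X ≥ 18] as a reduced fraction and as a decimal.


μ = E[X] = 2/5, a = 18.
Markov: P[X ≥ 18] ≤ μ/a = (2/5)/18 = 1/45.
Numerically: ≈ 0.0222.
(Since a = 18 > μ = 0.4000, the bound 1/45 is < 1 and informative.)

P[X ≥ 18] ≤ 1/45 ≈ 0.0222.


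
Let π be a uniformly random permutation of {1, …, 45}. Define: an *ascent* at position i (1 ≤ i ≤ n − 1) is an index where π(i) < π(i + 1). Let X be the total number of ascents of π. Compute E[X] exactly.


Write X = Σ X_I over i = 1, …, 44, with X_I the indicator of one ascent.
There are 44 indicators.
For each fixed i, the pair (π(i), π(i+1)) is a uniformly random ordered pair of distinct values from {1, …, 45}; by symmetry P[π(i) < π(i+1)] = 1/2.
By linearity: E[X] = 44 · (1/2) = (45 − 1) · (1/2) = 22 ≈ 22.0000.

E[X] = 22 = 22.0000.


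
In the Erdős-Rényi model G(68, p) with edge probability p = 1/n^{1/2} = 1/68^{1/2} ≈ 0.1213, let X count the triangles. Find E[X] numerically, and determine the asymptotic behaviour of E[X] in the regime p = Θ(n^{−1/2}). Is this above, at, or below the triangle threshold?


Number of potential triangles: C(68, 3) = 50116.
Each occurs with probability p³ ≈ (0.1213)³ ≈ 1.783350e-03.
By linearity: E[X] = C(68, 3)·p³ ≈ 50116 · 1.783350e-03 ≈ 89.3744.
Since α = 1/2 < 1, p = c/n^{1/2} ≫ 1/n is above the triangle threshold p ~ 1/n. Asymptotically E[X] ~ (c³/6)·n^{3(1−α)} = (1³/6)·n^{1.5} → ∞; triangles are abundant w.h.p.

E[X] ≈ 89.3744; in regime p = Θ(1/n^{1/2}) E[X] diverges (above the triangle threshold p ~ 1/n).


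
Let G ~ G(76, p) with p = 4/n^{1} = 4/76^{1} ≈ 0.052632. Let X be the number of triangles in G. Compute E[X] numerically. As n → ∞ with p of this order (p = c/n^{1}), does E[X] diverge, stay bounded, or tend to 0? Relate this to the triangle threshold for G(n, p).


Number of potential triangles: C(76, 3) = 70300.
Each occurs with probability p³ ≈ (0.052632)³ ≈ 1.4579385e-04.
By linearity: E[X] = C(76, 3)·p³ ≈ 70300 · 1.4579385e-04 ≈ 10.24931.
Here α = 1, so p = 4/n is exactly at the triangle threshold p ~ 1/n. Asymptotically E[X] → c³/6 = 4³/6 = 32/3 ≈ 10.66667, a bounded constant. In this regime the triangle count is asymptotically Poisson(c³/6).

E[X] ≈ 10.24931; in regime p = Θ(1/n^{1}) E[X] stays bounded (at the triangle threshold p ~ 1/n).


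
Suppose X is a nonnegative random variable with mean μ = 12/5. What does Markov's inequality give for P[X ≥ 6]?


μ = E[X] = 12/5, a = 6.
Markov: P[X ≥ 6] ≤ μ/a = (12/5)/6 = 2/5.
Numerically: ≈ 0.40000.
(Since a = 6 > μ = 2.40000, the bound 2/5 is < 1 and informative.)

P[X ≥ 6] ≤ 2/5 ≈ 0.40000.


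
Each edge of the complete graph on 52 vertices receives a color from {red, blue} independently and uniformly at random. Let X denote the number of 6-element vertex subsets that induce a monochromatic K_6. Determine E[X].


Let X = Σ_S X_S over the C(52, 6) = 20358520 subsets S of size 6, where X_S = 1 if the K_6 on S is monochromatic.
For a fixed S, the K_6 on S has C(6, 2) = 15 edges. P[all 15 edges red] = (1/2)^15, and likewise for blue, so P[monochromatic] = 2·(1/2)^15 = 2^{1 − 15} = 1/16384.
Summing: E[X] = C(52, 6) · 2^{1 − 15} = 20358520 · 1/16384 = 2544815/2048.
Numerically: E[X] ≈ 1242.585449.

E[X] = C(52,6)·2^(1−C(6,2)) = 2544815/2048 ≈ 1242.585449.


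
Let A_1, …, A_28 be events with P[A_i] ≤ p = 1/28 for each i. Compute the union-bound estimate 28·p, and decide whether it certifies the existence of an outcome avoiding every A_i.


Union bound: P[∪_{i=1}^{28} A_i] ≤ Σ_i P[A_i] ≤ 28·p = 28·(1/28) = 1.
Numerically: 1 ≈ 1.00000.
Is 1 < 1? NO.
Since the bound 1 is ≥ 1, the union bound is uninformative here; it does NOT by itself certify existence.

28·p = 1 ≈ 1.00000; existence NOT certified by the union bound.


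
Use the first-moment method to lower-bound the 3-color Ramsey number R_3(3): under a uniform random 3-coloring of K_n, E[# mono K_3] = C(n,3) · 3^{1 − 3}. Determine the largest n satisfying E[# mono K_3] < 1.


We need C(n, 3) · 3^{1 − 3} < 1, i.e. C(n, 3) < 3^{3 − 1} = 9.
Check values of n near the boundary:
  n = 3: C(3, 3) = 1; 1 < 9? YES
  n = 4: C(4, 3) = 4; 4 < 9? YES
  n = 5: C(5, 3) = 10; 10 < 9? NO
  n = 6: C(6, 3) = 20; 20 < 9? NO
The largest n with C(n, 3) < 9 is n = 4 (where E[X] = 4/9 ≈ 0.444444). Hence R_3(3) > 4, i.e. R_3(3) ≥ 5.

Largest n = 4; hence R_3(3) > 4.


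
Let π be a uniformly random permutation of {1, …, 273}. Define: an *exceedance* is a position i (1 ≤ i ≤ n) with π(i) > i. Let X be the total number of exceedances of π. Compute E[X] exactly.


Write X = Σ_{i=1}^{273} X_i, where X_i = 1_{π(i) > i}.
For each fixed i, π(i) is uniform over {1, …, 273} (marginal of a uniform permutation), so P[π(i) > i] = (n − i)/n. Summing: Σ_{i=1}^{273} (n − i)/n = (0 + 1 + … + 272)/273 = 273(273 − 1)/(2·273) = (273 − 1)/2.
Hence E[X] = Σ_{i=1}^{273} (273 − i)/273 = 136 ≈ 136.000000.

E[X] = 136 = 136.000000.


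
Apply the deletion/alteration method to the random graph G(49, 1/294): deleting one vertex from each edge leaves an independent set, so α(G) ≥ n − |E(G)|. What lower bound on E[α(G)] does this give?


E[|E(G)|] = C(49, 2)·p = 1176 · (1/294) = 4.
E[α(G)] ≥ n − E[|E(G)|] = 49 − 4 = 45.
Numerically: ≈ 45.00000.
(This is only a lower bound; the true E[α(G)] may be larger.)

E[α(G)] ≥ 45 ≈ 45.00000.


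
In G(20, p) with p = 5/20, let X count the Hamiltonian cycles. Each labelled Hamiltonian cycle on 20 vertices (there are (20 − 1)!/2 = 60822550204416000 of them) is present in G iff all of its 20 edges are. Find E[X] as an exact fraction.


K_20 has (20 − 1)!/2 = 60822550204416000 labelled Hamiltonian cycles.
For each such Hamiltonian cycle H, let X_H = 1 if all 20 edges of H are present in G. Then P[X_H = 1] = p^{20} = (1/4)^{20} = 1/1099511627776.
By linearity of expectation: E[X] = Σ_H E[X_H] = 60822550204416000 · p^{20} = 60822550204416000 · 1/1099511627776 = 1856156927625/33554432.
Numerically: E[X] ≈ 5.53e+04.

E[X] = 60822550204416000 · (1/4)^{20} = 1856156927625/33554432 ≈ 5.53e+04.


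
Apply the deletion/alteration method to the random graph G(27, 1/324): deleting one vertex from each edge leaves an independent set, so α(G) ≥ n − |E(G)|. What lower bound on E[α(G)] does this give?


E[|E(G)|] = C(27, 2)·p = 351 · (1/324) = 13/12.
E[α(G)] ≥ n − E[|E(G)|] = 27 − 13/12 = 311/12.
Numerically: ≈ 25.9167.
(This is only a lower bound; the true E[α(G)] may be larger.)

E[α(G)] ≥ 311/12 ≈ 25.9167.


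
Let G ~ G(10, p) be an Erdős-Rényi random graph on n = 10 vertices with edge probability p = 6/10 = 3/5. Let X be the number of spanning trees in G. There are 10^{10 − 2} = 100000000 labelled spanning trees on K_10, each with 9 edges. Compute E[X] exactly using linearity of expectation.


K_10 has 10^{10 − 2} = 100000000 labelled spanning trees.
For each such spanning tree H, let X_H = 1 if all 9 edges of H are present in G. Then P[X_H = 1] = p^{9} = (3/5)^{9} = 19683/1953125.
Summing the indicators: E[X] = Σ_H E[X_H] = 100000000 · p^{9} = 100000000 · 19683/1953125 = 5038848/5.
Numerically: E[X] ≈ 1.01e+06.

E[X] = 100000000 · (3/5)^{9} = 5038848/5 ≈ 1.01e+06.


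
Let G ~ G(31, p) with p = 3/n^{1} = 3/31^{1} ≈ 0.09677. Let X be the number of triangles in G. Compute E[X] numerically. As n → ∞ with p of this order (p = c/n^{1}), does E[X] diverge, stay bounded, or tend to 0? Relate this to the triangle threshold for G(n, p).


Number of potential triangles: C(31, 3) = 4495.
Each occurs with probability p³ ≈ (0.09677)³ ≈ 9.063140e-04.
By linearity: E[X] = C(31, 3)·p³ ≈ 4495 · 9.063140e-04 ≈ 4.0739.
Here α = 1, so p = 3/n is exactly at the triangle threshold p ~ 1/n. Asymptotically E[X] → c³/6 = 3³/6 = 9/2 ≈ 4.5000, a bounded constant. In this regime the triangle count is asymptotically Poisson(c³/6).

E[X] ≈ 4.0739; in regime p = Θ(1/n^{1}) E[X] stays bounded (at the triangle threshold p ~ 1/n).


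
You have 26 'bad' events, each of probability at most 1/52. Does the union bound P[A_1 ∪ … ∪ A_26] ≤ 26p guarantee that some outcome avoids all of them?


Union bound: P[∪_{i=1}^{26} A_i] ≤ Σ_i P[A_i] ≤ 26·p = 26·(1/52) = 1/2.
Numerically: 1/2 ≈ 0.5000000.
Is 1/2 < 1? YES.
Since P[∪ A_i] ≤ 1/2 < 1, the complement has P[∩ A_i^c] ≥ 1 − 1/2 = 1/2 > 0, so some outcome avoids every A_i.

26·p = 1/2 ≈ 0.5000000; existence CERTIFIED by the union bound.


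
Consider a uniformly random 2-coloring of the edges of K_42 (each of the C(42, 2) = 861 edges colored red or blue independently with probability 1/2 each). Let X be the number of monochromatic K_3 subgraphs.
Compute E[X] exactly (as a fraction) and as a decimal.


Let X = Σ_S X_S over the C(42, 3) = 11480 subsets S of size 3, where X_S = 1 if the K_3 on S is monochromatic.
For a fixed S, the K_3 on S has C(3, 2) = 3 edges. P[all 3 edges red] = (1/2)^3, and likewise for blue, so P[monochromatic] = 2·(1/2)^3 = 2^{1 − 3} = 1/4.
By linearity: E[X] = C(42, 3) · 2^{1 − 3} = 11480 · 1/4 = 2870.
Numerically: E[X] ≈ 2870.000.

E[X] = C(42,3)·2^(1−C(3,2)) = 2870 ≈ 2870.000.


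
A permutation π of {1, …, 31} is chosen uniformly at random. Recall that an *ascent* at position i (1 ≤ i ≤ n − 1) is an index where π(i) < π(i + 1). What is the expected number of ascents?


Write X = Σ X_I over i = 1, …, 30, with X_I the indicator of one ascent.
There are 30 indicators.
For each fixed i, the pair (π(i), π(i+1)) is a uniformly random ordered pair of distinct values from {1, …, 31}; by symmetry P[π(i) < π(i+1)] = 1/2.
By linearity: E[X] = 30 · (1/2) = (31 − 1) · (1/2) = 15 ≈ 15.0000.

E[X] = 15 = 15.0000.


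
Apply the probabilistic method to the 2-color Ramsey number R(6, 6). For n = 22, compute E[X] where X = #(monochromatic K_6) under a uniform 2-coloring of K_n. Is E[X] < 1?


E[X] = C(22, 6) · 2^{1 − 15} = 74613 · 2^{−14} = 74613/16384.
As a reduced fraction: E[X] = 74613/16384 ≈ 4.5540.
Is E[X] < 1? NO.
Since E[X] ≥ 1, the first-moment bound is inconclusive at n = 22; it does NOT by itself certify R(6, 6) > 22.

E[X] = 74613/16384 ≈ 4.5540; E[X] ≥ 1; first-moment method inconclusive here.


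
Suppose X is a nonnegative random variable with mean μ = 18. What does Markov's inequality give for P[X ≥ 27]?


μ = E[X] = 18, a = 27.
Markov: P[X ≥ 27] ≤ μ/a = (18)/27 = 2/3.
Numerically: ≈ 0.666667.
(Since a = 27 > μ = 18.000000, the bound 2/3 is < 1 and informative.)

P[X ≥ 27] ≤ 2/3 ≈ 0.666667.


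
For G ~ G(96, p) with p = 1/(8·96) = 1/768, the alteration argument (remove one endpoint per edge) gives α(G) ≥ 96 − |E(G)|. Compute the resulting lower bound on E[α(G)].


E[|E(G)|] = C(96, 2)·p = 4560 · (1/768) = 95/16.
E[α(G)] ≥ n − E[|E(G)|] = 96 − 95/16 = 1441/16.
Numerically: ≈ 90.0625.
(This is only a lower bound; the true E[α(G)] may be larger.)

E[α(G)] ≥ 1441/16 ≈ 90.0625.


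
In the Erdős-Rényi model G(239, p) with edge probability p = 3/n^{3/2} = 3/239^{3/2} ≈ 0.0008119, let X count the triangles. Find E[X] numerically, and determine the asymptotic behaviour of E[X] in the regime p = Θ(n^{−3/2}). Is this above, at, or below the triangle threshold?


Number of potential triangles: C(239, 3) = 2246839.
Each occurs with probability p³ ≈ (0.0008119)³ ≈ 5.352704e-10.
By linearity: E[X] = C(239, 3)·p³ ≈ 2246839 · 5.352704e-10 ≈ 0.0012.
Since α = 3/2 > 1, p = c/n^{3/2} = o(1/n) is below the triangle threshold p ~ 1/n. Asymptotically E[X] ~ (c³/6)·n^{3(1−α)} = (3³/6)·n^{-1.5} → 0, so by Markov's inequality G has no triangles w.h.p.

E[X] ≈ 0.0012; in regime p = Θ(1/n^{3/2}) E[X] tends to 0 (below the triangle threshold p ~ 1/n).


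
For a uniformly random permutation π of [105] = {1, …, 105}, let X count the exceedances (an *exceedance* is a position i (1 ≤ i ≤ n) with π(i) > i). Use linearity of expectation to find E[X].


Write X = Σ_{i=1}^{105} X_i, where X_i = 1_{π(i) > i}.
For each fixed i, π(i) is uniform over {1, …, 105} (marginal of a uniform permutation), so P[π(i) > i] = (n − i)/n. Summing: Σ_{i=1}^{105} (n − i)/n = (0 + 1 + … + 104)/105 = 105(105 − 1)/(2·105) = (105 − 1)/2.
Hence E[X] = Σ_{i=1}^{105} (105 − i)/105 = 52 ≈ 52.0000.

E[X] = 52 = 52.0000.


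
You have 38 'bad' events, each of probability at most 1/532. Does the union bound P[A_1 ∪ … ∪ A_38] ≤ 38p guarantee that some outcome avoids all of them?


Union bound: P[∪_{i=1}^{38} A_i] ≤ Σ_i P[A_i] ≤ 38·p = 38·(1/532) = 1/14.
Numerically: 1/14 ≈ 0.0714286.
Is 1/14 < 1? YES.
Since P[∪ A_i] ≤ 1/14 < 1, the complement has P[∩ A_i^c] ≥ 1 − 1/14 = 13/14 > 0, so some outcome avoids every A_i.

38·p = 1/14 ≈ 0.0714286; existence CERTIFIED by the union bound.


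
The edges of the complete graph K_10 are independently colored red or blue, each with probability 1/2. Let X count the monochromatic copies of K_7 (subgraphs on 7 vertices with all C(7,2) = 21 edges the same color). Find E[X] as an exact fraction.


Let X = Σ_S X_S over the C(10, 7) = 120 subsets S of size 7, where X_S = 1 if the K_7 on S is monochromatic.
For a fixed S, the K_7 on S has C(7, 2) = 21 edges. P[all 21 edges red] = (1/2)^21, and likewise for blue, so P[monochromatic] = 2·(1/2)^21 = 2^{1 − 21} = 1/1048576.
By linearity of expectation: E[X] = C(10, 7) · 2^{1 − 21} = 120 · 1/1048576 = 15/131072.
Numerically: E[X] ≈ 0.000.

E[X] = C(10,7)·2^(1−C(7,2)) = 15/131072 ≈ 0.000.


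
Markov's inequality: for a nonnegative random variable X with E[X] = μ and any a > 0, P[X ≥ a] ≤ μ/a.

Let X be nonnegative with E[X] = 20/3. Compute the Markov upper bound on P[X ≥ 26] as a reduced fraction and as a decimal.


μ = E[X] = 20/3, a = 26.
Markov: P[X ≥ 26] ≤ μ/a = (20/3)/26 = 10/39.
Numerically: ≈ 0.256.
(Since a = 26 > μ = 6.667, the bound 10/39 is < 1 and informative.)

P[X ≥ 26] ≤ 10/39 ≈ 0.256.


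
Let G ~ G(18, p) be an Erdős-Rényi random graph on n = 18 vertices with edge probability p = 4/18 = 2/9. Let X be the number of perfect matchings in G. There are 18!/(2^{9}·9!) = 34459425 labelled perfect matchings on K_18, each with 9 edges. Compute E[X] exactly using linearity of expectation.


K_18 has 18!/(2^{9}·9!) = 34459425 labelled perfect matchings.
For each such perfect matching H, let X_H = 1 if all 9 edges of H are present in G. Then P[X_H = 1] = p^{9} = (2/9)^{9} = 512/387420489.
By linearity of expectation: E[X] = Σ_H E[X_H] = 34459425 · p^{9} = 34459425 · 512/387420489 = 217817600/4782969.
Numerically: E[X] ≈ 45.5402.

E[X] = 34459425 · (2/9)^{9} = 217817600/4782969 ≈ 45.5402.


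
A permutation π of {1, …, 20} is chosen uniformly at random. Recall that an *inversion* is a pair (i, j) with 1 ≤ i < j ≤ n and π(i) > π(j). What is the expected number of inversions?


Write X = Σ X_I over the C(20, 2) = 190 pairs i < j, with X_I the indicator of one inversion.
There are 190 indicators.
For each fixed pair i < j, the values π(i) and π(j) are two distinct elements of {1, …, 20} in uniformly random order; by symmetry P[π(i) > π(j)] = 1/2.
By linearity: E[X] = 190 · (1/2) = C(20, 2) · (1/2) = 190/2 = 95 ≈ 95.00000.

E[X] = 95 = 95.00000.


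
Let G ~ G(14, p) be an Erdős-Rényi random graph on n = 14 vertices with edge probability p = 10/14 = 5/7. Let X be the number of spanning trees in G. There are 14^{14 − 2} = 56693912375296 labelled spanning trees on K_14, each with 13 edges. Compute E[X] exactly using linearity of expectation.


K_14 has 14^{14 − 2} = 56693912375296 labelled spanning trees.
For each such spanning tree H, let X_H = 1 if all 13 edges of H are present in G. Then P[X_H = 1] = p^{13} = (5/7)^{13} = 1220703125/96889010407.
Summing the indicators: E[X] = Σ_H E[X_H] = 56693912375296 · p^{13} = 56693912375296 · 1220703125/96889010407 = 5000000000000/7.
Numerically: E[X] ≈ 7.1429e+11.

E[X] = 56693912375296 · (5/7)^{13} = 5000000000000/7 ≈ 7.1429e+11.


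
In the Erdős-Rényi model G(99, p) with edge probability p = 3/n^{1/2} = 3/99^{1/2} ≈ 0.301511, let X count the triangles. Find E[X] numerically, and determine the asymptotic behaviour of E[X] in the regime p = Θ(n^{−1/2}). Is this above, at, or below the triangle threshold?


Number of potential triangles: C(99, 3) = 156849.
Each occurs with probability p³ ≈ (0.301511)³ ≈ 2.74101222e-02.
By linearity: E[X] = C(99, 3)·p³ ≈ 156849 · 2.74101222e-02 ≈ 4299.250262.
Since α = 1/2 < 1, p = c/n^{1/2} ≫ 1/n is above the triangle threshold p ~ 1/n. Asymptotically E[X] ~ (c³/6)·n^{3(1−α)} = (3³/6)·n^{1.5} → ∞; triangles are abundant w.h.p.

E[X] ≈ 4299.250262; in regime p = Θ(1/n^{1/2}) E[X] diverges (above the triangle threshold p ~ 1/n).


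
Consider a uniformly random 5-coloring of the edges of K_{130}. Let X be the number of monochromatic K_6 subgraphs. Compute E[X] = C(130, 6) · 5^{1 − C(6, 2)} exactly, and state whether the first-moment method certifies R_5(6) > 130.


E[X] = C(130, 6) · 5^{1 − 15} = 5963412000 · 5^{−14} = 5963412000/6103515625.
As a reduced fraction: E[X] = 47707296/48828125 ≈ 0.97705.
Is E[X] < 1? YES.
Since E[X] < 1, there exists a 5-coloring of K_{130} with no monochromatic K_6; hence R_5(6) > 130.

E[X] = 47707296/48828125 ≈ 0.97705; E[X] < 1, so R_5(6) > 130.


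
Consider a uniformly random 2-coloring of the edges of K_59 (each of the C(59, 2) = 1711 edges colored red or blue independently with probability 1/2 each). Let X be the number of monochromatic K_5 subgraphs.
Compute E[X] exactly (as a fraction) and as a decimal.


Let X = Σ_S X_S over the C(59, 5) = 5006386 subsets S of size 5, where X_S = 1 if the K_5 on S is monochromatic.
For a fixed S, the K_5 on S has C(5, 2) = 10 edges. P[all 10 edges red] = (1/2)^10, and likewise for blue, so P[monochromatic] = 2·(1/2)^10 = 2^{1 − 10} = 1/512.
By linearity: E[X] = C(59, 5) · 2^{1 − 10} = 5006386 · 1/512 = 2503193/256.
Numerically: E[X] ≈ 9778.097656.

E[X] = C(59,5)·2^(1−C(5,2)) = 2503193/256 ≈ 9778.097656.


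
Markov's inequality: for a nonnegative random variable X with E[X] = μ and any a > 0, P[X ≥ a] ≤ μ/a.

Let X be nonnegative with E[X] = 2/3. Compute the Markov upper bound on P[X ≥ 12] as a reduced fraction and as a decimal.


μ = E[X] = 2/3, a = 12.
Markov: P[X ≥ 12] ≤ μ/a = (2/3)/12 = 1/18.
Numerically: ≈ 0.055556.
(Since a = 12 > μ = 0.666667, the bound 1/18 is < 1 and informative.)

P[X ≥ 12] ≤ 1/18 ≈ 0.055556.


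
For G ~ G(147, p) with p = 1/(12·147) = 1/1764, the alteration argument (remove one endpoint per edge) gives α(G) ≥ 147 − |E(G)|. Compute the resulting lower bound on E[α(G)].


E[|E(G)|] = C(147, 2)·p = 10731 · (1/1764) = 73/12.
E[α(G)] ≥ n − E[|E(G)|] = 147 − 73/12 = 1691/12.
Numerically: ≈ 140.917.
(This is only a lower bound; the true E[α(G)] may be larger.)

E[α(G)] ≥ 1691/12 ≈ 140.917.


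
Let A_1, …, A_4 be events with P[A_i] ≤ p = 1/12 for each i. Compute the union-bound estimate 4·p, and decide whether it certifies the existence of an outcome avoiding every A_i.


Union bound: P[∪_{i=1}^{4} A_i] ≤ Σ_i P[A_i] ≤ 4·p = 4·(1/12) = 1/3.
Numerically: 1/3 ≈ 0.333.
Is 1/3 < 1? YES.
Since P[∪ A_i] ≤ 1/3 < 1, the complement has P[∩ A_i^c] ≥ 1 − 1/3 = 2/3 > 0, so some outcome avoids every A_i.

4·p = 1/3 ≈ 0.333; existence CERTIFIED by the union bound.


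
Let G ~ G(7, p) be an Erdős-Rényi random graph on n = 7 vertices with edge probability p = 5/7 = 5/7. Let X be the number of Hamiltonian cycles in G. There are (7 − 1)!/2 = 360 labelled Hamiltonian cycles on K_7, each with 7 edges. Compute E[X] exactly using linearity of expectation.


K_7 has (7 − 1)!/2 = 360 labelled Hamiltonian cycles.
For each such Hamiltonian cycle H, let X_H = 1 if all 7 edges of H are present in G. Then P[X_H = 1] = p^{7} = (5/7)^{7} = 78125/823543.
Summing the indicators: E[X] = Σ_H E[X_H] = 360 · p^{7} = 360 · 78125/823543 = 28125000/823543.
Numerically: E[X] ≈ 34.151.

E[X] = 360 · (5/7)^{7} = 28125000/823543 ≈ 34.151.


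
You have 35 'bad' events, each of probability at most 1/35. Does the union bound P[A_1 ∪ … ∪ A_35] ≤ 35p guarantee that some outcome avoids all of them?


Union bound: P[∪_{i=1}^{35} A_i] ≤ Σ_i P[A_i] ≤ 35·p = 35·(1/35) = 1.
Numerically: 1 ≈ 1.00000.
Is 1 < 1? NO.
Since the bound 1 is ≥ 1, the union bound is uninformative here; it does NOT by itself certify existence.

35·p = 1 ≈ 1.00000; existence NOT certified by the union bound.


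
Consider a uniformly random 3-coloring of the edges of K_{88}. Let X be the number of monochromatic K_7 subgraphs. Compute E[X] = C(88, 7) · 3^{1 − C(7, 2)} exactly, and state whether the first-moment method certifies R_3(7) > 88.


E[X] = C(88, 7) · 3^{1 − 21} = 6348337336 · 3^{−20} = 6348337336/3486784401.
As a reduced fraction: E[X] = 6348337336/3486784401 ≈ 1.82069.
Is E[X] < 1? NO.
Since E[X] ≥ 1, the first-moment bound is inconclusive at n = 88; it does NOT by itself certify R_3(7) > 88.

E[X] = 6348337336/3486784401 ≈ 1.82069; E[X] ≥ 1; first-moment method inconclusive here.


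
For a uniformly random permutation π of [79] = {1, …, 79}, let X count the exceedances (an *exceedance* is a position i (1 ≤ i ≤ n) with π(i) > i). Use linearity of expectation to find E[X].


Write X = Σ_{i=1}^{79} X_i, where X_i = 1_{π(i) > i}.
For each fixed i, π(i) is uniform over {1, …, 79} (marginal of a uniform permutation), so P[π(i) > i] = (n − i)/n. Summing: Σ_{i=1}^{79} (n − i)/n = (0 + 1 + … + 78)/79 = 79(79 − 1)/(2·79) = (79 − 1)/2.
Hence E[X] = Σ_{i=1}^{79} (79 − i)/79 = 39 ≈ 39.000.

E[X] = 39 = 39.000.


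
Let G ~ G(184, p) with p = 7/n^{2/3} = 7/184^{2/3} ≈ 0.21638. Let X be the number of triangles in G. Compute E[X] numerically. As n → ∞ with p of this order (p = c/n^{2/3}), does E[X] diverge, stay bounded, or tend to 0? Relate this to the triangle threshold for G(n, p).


Number of potential triangles: C(184, 3) = 1021384.
Each occurs with probability p³ ≈ (0.21638)³ ≈ 1.0131144e-02.
By linearity: E[X] = C(184, 3)·p³ ≈ 1021384 · 1.0131144e-02 ≈ 10347.78804.
Since α = 2/3 < 1, p = c/n^{2/3} ≫ 1/n is above the triangle threshold p ~ 1/n. Asymptotically E[X] ~ (c³/6)·n^{3(1−α)} = (7³/6)·n^{1} → ∞; triangles are abundant w.h.p.

E[X] ≈ 10347.78804; in regime p = Θ(1/n^{2/3}) E[X] diverges (above the triangle threshold p ~ 1/n).


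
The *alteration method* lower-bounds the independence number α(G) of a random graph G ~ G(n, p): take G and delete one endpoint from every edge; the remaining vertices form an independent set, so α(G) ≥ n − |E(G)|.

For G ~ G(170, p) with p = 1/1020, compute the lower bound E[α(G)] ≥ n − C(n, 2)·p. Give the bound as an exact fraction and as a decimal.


E[|E(G)|] = C(170, 2)·p = 14365 · (1/1020) = 169/12.
E[α(G)] ≥ n − E[|E(G)|] = 170 − 169/12 = 1871/12.
Numerically: ≈ 155.916667.
(This is only a lower bound; the true E[α(G)] may be larger.)

E[α(G)] ≥ 1871/12 ≈ 155.916667.


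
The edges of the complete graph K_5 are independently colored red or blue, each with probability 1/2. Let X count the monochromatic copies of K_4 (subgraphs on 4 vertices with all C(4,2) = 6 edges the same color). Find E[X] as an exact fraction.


Let X = Σ_S X_S over the C(5, 4) = 5 subsets S of size 4, where X_S = 1 if the K_4 on S is monochromatic.
For a fixed S, the K_4 on S has C(4, 2) = 6 edges. P[all 6 edges red] = (1/2)^6, and likewise for blue, so P[monochromatic] = 2·(1/2)^6 = 2^{1 − 6} = 1/32.
By linearity of expectation: E[X] = C(5, 4) · 2^{1 − 6} = 5 · 1/32 = 5/32.
Numerically: E[X] ≈ 0.1562.

E[X] = C(5,4)·2^(1−C(4,2)) = 5/32 ≈ 0.1562.


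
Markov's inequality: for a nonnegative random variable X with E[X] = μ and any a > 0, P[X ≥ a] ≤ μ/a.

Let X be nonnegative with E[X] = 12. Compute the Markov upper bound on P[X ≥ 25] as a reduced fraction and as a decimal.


μ = E[X] = 12, a = 25.
Markov: P[X ≥ 25] ≤ μ/a = (12)/25 = 12/25.
Numerically: ≈ 0.480000.
(Since a = 25 > μ = 12.000000, the bound 12/25 is < 1 and informative.)

P[X ≥ 25] ≤ 12/25 ≈ 0.480000.


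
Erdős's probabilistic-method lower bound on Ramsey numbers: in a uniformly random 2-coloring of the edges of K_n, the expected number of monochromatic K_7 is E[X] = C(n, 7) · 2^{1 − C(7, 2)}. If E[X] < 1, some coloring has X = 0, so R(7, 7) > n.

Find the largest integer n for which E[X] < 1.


We need C(n, 7) · 2^{1 − 21} < 1, i.e. C(n, 7) < 2^{21 − 1} = 1048576.
Check values of n near the boundary:
  n = 23: C(23, 7) = 245157; 245157 < 1048576? YES
  n = 24: C(24, 7) = 346104; 346104 < 1048576? YES
  n = 25: C(25, 7) = 480700; 480700 < 1048576? YES
  n = 26: C(26, 7) = 657800; 657800 < 1048576? YES
  n = 27: C(27, 7) = 888030; 888030 < 1048576? YES
  n = 28: C(28, 7) = 1184040; 1184040 < 1048576? NO
  n = 29: C(29, 7) = 1560780; 1560780 < 1048576? NO
The largest n with C(n, 7) < 1048576 is n = 27 (where E[X] = 444015/524288 ≈ 0.8468914). Hence R(7, 7) > 27, i.e. R(7, 7) ≥ 28.

Largest n = 27; hence R(7, 7) > 27.


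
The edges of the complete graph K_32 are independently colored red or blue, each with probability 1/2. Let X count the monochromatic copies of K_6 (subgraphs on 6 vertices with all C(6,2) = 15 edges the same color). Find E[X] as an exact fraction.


Let X = Σ_S X_S over the C(32, 6) = 906192 subsets S of size 6, where X_S = 1 if the K_6 on S is monochromatic.
For a fixed S, the K_6 on S has C(6, 2) = 15 edges. P[all 15 edges red] = (1/2)^15, and likewise for blue, so P[monochromatic] = 2·(1/2)^15 = 2^{1 − 15} = 1/16384.
By linearity: E[X] = C(32, 6) · 2^{1 − 15} = 906192 · 1/16384 = 56637/1024.
Numerically: E[X] ≈ 55.310.

E[X] = C(32,6)·2^(1−C(6,2)) = 56637/1024 ≈ 55.310.


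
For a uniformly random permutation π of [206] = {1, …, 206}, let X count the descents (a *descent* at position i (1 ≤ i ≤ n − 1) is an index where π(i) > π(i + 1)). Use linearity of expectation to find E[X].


Write X = Σ X_I over i = 1, …, 205, with X_I the indicator of one descent.
There are 205 indicators.
For each fixed i, the pair (π(i), π(i+1)) is a uniformly random ordered pair of distinct values from {1, …, 206}; by symmetry P[π(i) > π(i+1)] = 1/2.
By linearity: E[X] = 205 · (1/2) = (206 − 1) · (1/2) = 205/2 ≈ 102.5000.

E[X] = 205/2 = 102.5000.


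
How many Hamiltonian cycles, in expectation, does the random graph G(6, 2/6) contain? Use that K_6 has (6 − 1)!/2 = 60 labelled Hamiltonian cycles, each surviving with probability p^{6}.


K_6 has (6 − 1)!/2 = 60 labelled Hamiltonian cycles.
For each such Hamiltonian cycle H, let X_H = 1 if all 6 edges of H are present in G. Then P[X_H = 1] = p^{6} = (1/3)^{6} = 1/729.
By linearity: E[X] = Σ_H E[X_H] = 60 · p^{6} = 60 · 1/729 = 20/243.
Numerically: E[X] ≈ 0.082305.

E[X] = 60 · (1/3)^{6} = 20/243 ≈ 0.082305.


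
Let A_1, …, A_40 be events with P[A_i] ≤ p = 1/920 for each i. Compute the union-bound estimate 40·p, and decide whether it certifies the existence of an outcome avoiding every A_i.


Union bound: P[∪_{i=1}^{40} A_i] ≤ Σ_i P[A_i] ≤ 40·p = 40·(1/920) = 1/23.
Numerically: 1/23 ≈ 0.0434783.
Is 1/23 < 1? YES.
Since P[∪ A_i] ≤ 1/23 < 1, the complement has P[∩ A_i^c] ≥ 1 − 1/23 = 22/23 > 0, so some outcome avoids every A_i.

40·p = 1/23 ≈ 0.0434783; existence CERTIFIED by the union bound.
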